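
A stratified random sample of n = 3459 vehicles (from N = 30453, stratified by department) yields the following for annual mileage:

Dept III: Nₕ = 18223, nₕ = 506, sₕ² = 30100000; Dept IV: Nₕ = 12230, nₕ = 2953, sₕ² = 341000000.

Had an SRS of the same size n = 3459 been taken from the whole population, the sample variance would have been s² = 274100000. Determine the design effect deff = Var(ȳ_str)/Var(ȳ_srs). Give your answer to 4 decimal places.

0.4960

Var(ȳ_str) = Σ Wₕ²(1−fₕ)sₕ²/nₕ with Wₕ = Nₕ/30453:
  Dept III: (18223/30453)²·(1−506/18223)·30100000/506 = 20709.322
  Dept IV: (12230/30453)²·(1−2953/12230)·341000000/2953 = 14127.483
  → Var(ȳ_str) = 34836.805.
Var(ȳ_srs) = (1 − 3459/30453)·274100000/3459 = 70241.8.
deff = 34836.805 / 70241.8 = 0.4960.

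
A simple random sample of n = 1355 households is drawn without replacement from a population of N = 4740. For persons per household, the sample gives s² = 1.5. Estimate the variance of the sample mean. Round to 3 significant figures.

Under SRS without replacement, Var(ȳ) = (1 − f)·s²/n with f = n/N = 1355/4740 = 0.28586498.
Var(ȳ) = (1 − 0.28586498)·1.5/1355 = 0.71413502·0.0011070111 = 7.9055537 × 10^-4.

7.91 × 10^-4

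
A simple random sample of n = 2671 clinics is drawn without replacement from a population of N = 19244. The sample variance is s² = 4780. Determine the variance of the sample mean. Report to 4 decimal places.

1.5412

Under SRS without replacement, Var(ȳ) = (1 − f)·s²/n with f = n/N = 2671/19244 = 0.13879651.
Var(ȳ) = (1 − 0.13879651)·4780/2671 = 0.86120349·1.7895919 = 1.5412028.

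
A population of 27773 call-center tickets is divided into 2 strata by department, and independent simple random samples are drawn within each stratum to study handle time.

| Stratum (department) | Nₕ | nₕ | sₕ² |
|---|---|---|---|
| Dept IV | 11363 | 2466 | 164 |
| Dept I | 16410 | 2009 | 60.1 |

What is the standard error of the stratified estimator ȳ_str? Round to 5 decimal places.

Var(ȳ_str) = Σₕ Wₕ²(1 − fₕ)sₕ²/nₕ with Wₕ = Nₕ/N, N = 27773.
Dept IV: Wₕ = 0.40913837; term = 0.40913837²·(1 − 0.21702015)·164/2466 = 0.008716493.
Dept I: Wₕ = 0.59086163; term = 0.59086163²·(1 − 0.12242535)·60.1/2009 = 0.0091653737.
Sum = 0.017881867.
SE = √(0.017881867) = 0.13372.

0.13372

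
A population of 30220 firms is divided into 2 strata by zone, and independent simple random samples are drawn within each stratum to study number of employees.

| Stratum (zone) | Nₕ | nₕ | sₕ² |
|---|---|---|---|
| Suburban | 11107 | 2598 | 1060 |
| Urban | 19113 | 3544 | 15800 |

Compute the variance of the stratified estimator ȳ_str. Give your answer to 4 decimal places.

1.4949

Var(ȳ_str) = Σₕ Wₕ²(1 − fₕ)sₕ²/nₕ with Wₕ = Nₕ/N, N = 30220.
Suburban: Wₕ = 0.36753805; term = 0.36753805²·(1 − 0.23390655)·1060/2598 = 0.04222339.
Urban: Wₕ = 0.63246195; term = 0.63246195²·(1 − 0.18542353)·15800/3544 = 1.4526602.
Sum = 1.4948836.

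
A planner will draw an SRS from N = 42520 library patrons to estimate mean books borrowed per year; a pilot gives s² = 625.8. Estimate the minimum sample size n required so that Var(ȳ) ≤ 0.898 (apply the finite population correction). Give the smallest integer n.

686

Without fpc, n₀ = s²/D = 625.8/0.898 = 696.8820.
With fpc, (1 − n/N)·s²/n ≤ D requires n ≥ n₀/(1 + n₀/N) = 696.8820/(1 + 696.8820/42520) = 685.6446.
Rounding up, n = 686.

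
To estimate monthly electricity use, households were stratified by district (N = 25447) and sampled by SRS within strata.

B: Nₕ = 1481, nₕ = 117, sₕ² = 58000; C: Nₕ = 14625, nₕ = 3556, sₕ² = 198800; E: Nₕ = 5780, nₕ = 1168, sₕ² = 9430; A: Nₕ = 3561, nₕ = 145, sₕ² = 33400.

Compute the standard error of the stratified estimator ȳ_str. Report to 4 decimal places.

4.4924

Var(ȳ_str) = Σₕ Wₕ²(1 − fₕ)sₕ²/nₕ with Wₕ = Nₕ/N, N = 25447.
B: Wₕ = 0.05819939; term = 0.05819939²·(1 − 0.07900068)·58000/117 = 1.5464589.
C: Wₕ = 0.57472394; term = 0.57472394²·(1 − 0.24314530)·198800/3556 = 13.976091.
E: Wₕ = 0.22713876; term = 0.22713876²·(1 − 0.20207612)·9430/1168 = 0.3323631.
A: Wₕ = 0.13993791; term = 0.13993791²·(1 − 0.04071890)·33400/145 = 4.327082.
Sum = 20.181995.
SE = √(20.181995) = 4.4924.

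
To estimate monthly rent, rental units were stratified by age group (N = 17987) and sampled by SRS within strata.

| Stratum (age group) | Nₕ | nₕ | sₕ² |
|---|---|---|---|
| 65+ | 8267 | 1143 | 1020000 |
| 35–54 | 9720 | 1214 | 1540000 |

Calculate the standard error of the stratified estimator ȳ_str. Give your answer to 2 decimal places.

Var(ȳ_str) = Σₕ Wₕ²(1 − fₕ)sₕ²/nₕ with Wₕ = Nₕ/N, N = 17987.
65+: Wₕ = 0.45960972; term = 0.45960972²·(1 − 0.13826055)·1020000/1143 = 162.44574.
35–54: Wₕ = 0.54039028; term = 0.54039028²·(1 − 0.12489712)·1540000/1214 = 324.17253.
Sum = 486.61827.
SE = √(486.61827) = 22.06.

22.06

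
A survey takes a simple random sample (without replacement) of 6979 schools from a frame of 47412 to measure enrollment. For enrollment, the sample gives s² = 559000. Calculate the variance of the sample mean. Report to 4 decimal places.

68.3072

Under SRS without replacement, Var(ȳ) = (1 − f)·s²/n with f = n/N = 6979/47412 = 0.14719902.
Var(ȳ) = (1 − 0.14719902)·559000/6979 = 0.85280098·80.097435 = 68.307171.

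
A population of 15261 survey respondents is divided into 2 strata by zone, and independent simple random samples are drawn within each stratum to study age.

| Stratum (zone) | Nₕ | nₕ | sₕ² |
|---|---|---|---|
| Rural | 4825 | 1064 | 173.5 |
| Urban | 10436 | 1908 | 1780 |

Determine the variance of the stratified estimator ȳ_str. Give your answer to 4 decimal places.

Var(ȳ_str) = Σₕ Wₕ²(1 − fₕ)sₕ²/nₕ with Wₕ = Nₕ/N, N = 15261.
Rural: Wₕ = 0.31616539; term = 0.31616539²·(1 − 0.22051813)·173.5/1064 = 0.012705522.
Urban: Wₕ = 0.68383461; term = 0.68383461²·(1 − 0.18282867)·1780/1908 = 0.35649785.
Sum = 0.36920337.

0.3692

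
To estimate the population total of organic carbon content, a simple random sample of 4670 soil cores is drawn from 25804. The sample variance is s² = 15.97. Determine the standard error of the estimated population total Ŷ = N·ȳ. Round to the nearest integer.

Var(Ŷ) = N²·Var(ȳ) = N²·(1 − n/N)·s²/n.
f = 4670/25804 = 0.18097969; Var(ȳ) = 0.81902031·15.97/4670 = 0.0028008039.
Var(Ŷ) = 25804² · 0.0028008039 = 1.8649052 × 10^6.
SE(Ŷ) = √(1.8649052 × 10^6) = 1366.

1366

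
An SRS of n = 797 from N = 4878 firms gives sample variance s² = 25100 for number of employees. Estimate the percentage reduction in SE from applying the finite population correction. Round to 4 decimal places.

8.5334

f = n/N = 797/4878 = 0.16338663.
SE_no-fpc = √(s²/n) = 5.6118713; SE_fpc = √((1−f)s²/n) = 5.1329862.
Ratio = √(1−f) = 0.91466571. Reduction = 100·(1 − 0.91466571) = 8.5334%.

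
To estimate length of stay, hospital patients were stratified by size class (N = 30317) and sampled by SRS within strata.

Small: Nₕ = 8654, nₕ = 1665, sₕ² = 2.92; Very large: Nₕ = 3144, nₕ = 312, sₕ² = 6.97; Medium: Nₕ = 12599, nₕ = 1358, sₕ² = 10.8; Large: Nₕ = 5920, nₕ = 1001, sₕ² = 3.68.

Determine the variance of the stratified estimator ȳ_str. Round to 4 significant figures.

Var(ȳ_str) = Σₕ Wₕ²(1 − fₕ)sₕ²/nₕ with Wₕ = Nₕ/N, N = 30317.
Small: Wₕ = 0.28545041; term = 0.28545041²·(1 − 0.19239658)·2.92/1665 = 1.1540592 × 10^-4.
Very large: Wₕ = 0.10370419; term = 0.10370419²·(1 − 0.09923664)·6.97/312 = 2.1641209 × 10^-4.
Medium: Wₕ = 0.41557542; term = 0.41557542²·(1 − 0.10778633)·10.8/1358 = 0.0012254414.
Large: Wₕ = 0.19526998; term = 0.19526998²·(1 − 0.16908784)·3.68/1001 = 1.1647691 × 10^-4.
Sum = 0.0016737363.

0.001674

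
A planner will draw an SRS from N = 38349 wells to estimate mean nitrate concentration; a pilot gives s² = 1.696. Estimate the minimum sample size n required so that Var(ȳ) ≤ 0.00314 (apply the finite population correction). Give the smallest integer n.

Without fpc, n₀ = s²/D = 1.696/0.00314 = 540.1274.
With fpc, (1 − n/N)·s²/n ≤ D requires n ≥ n₀/(1 + n₀/N) = 540.1274/(1 + 540.1274/38349) = 532.6256.
Rounding up, n = 533.

533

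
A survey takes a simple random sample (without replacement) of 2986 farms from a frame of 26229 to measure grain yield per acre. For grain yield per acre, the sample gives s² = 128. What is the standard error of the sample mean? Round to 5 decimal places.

0.19490

Under SRS without replacement, Var(ȳ) = (1 − f)·s²/n with f = n/N = 2986/26229 = 0.11384346.
Var(ȳ) = (1 − 0.11384346)·128/2986 = 0.88615654·0.042866711 = 0.037986617.
SE(ȳ) = √(0.037986617) = 0.19490.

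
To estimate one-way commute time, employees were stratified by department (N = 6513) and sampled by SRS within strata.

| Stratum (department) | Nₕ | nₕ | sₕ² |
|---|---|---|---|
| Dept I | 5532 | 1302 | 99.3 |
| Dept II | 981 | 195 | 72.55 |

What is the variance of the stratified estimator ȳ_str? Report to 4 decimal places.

0.0488

Var(ȳ_str) = Σₕ Wₕ²(1 − fₕ)sₕ²/nₕ with Wₕ = Nₕ/N, N = 6513.
Dept I: Wₕ = 0.84937817; term = 0.84937817²·(1 − 0.23535792)·99.3/1302 = 0.042072532.
Dept II: Wₕ = 0.15062183; term = 0.15062183²·(1 − 0.19877676)·72.55/195 = 0.0067628881.
Sum = 0.04883542.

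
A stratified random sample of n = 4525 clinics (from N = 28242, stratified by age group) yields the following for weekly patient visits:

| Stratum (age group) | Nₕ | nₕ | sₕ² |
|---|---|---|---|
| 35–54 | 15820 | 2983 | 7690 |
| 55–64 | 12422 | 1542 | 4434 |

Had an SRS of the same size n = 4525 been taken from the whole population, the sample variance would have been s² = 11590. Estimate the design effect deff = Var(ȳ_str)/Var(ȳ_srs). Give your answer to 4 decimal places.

0.5317

Var(ȳ_str) = Σ Wₕ²(1−fₕ)sₕ²/nₕ with Wₕ = Nₕ/28242:
  35–54: (15820/28242)²·(1−2983/15820)·7690/2983 = 0.65637527
  55–64: (12422/28242)²·(1−1542/12422)·4434/1542 = 0.48723765
  → Var(ȳ_str) = 1.1436129.
Var(ȳ_srs) = (1 − 4525/28242)·11590/4525 = 2.1509443.
deff = 1.1436129 / 2.1509443 = 0.5317.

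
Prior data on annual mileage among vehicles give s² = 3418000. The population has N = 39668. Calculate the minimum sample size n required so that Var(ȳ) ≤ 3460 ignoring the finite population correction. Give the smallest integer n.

988

Without fpc, n₀ = s²/D = 3418000/3460 = 987.8613.
Rounding up, n = 988.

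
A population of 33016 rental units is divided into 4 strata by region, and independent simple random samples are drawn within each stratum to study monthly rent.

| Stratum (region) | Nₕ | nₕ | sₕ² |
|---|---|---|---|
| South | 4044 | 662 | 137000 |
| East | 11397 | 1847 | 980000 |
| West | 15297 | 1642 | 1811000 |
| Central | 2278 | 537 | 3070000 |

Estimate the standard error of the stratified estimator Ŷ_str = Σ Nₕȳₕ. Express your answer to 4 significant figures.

Var(Ŷ_str) = Σₕ Nₕ²(1 − fₕ)sₕ²/nₕ.
South: 4044²·(1 − 662/4044)·137000/662 = 2.8303968 × 10^9.
East: 11397²·(1 − 1847/11397)·980000/1847 = 5.7750148 × 10^10.
West: 15297²·(1 − 1642/15297)·1811000/1642 = 2.303792 × 10^11.
Central: 2278²·(1 − 537/2278)·3070000/537 = 2.2673396 × 10^10.
Sum = 3.1363314 × 10^11.
SE = √(3.1363314 × 10^11) = 560000.

560000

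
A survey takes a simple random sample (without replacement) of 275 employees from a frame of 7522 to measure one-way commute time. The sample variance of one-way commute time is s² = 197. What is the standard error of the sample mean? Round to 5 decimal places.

Under SRS without replacement, Var(ȳ) = (1 − f)·s²/n with f = n/N = 275/7522 = 0.03655943.
Var(ȳ) = (1 − 0.03655943)·197/275 = 0.96344057·0.71636364 = 0.69017379.
SE(ȳ) = √(0.69017379) = 0.83077.

0.83077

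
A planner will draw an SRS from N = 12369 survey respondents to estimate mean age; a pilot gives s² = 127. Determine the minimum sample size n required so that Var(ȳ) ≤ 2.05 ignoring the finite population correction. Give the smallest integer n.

62

Without fpc, n₀ = s²/D = 127/2.05 = 61.9512.
Rounding up, n = 62.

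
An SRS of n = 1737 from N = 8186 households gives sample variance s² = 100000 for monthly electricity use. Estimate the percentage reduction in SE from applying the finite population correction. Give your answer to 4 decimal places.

f = n/N = 1737/8186 = 0.21219155.
SE_no-fpc = √(s²/n) = 7.5875242; SE_fpc = √((1−f)s²/n) = 6.7345783.
Ratio = √(1−f) = 0.88758574. Reduction = 100·(1 − 0.88758574) = 11.2414%.

11.2414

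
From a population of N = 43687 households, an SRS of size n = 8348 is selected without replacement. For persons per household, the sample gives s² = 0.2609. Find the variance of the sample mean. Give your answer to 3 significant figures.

Under SRS without replacement, Var(ȳ) = (1 − f)·s²/n with f = n/N = 8348/43687 = 0.19108659.
Var(ȳ) = (1 − 0.19108659)·0.2609/8348 = 0.80891341·3.1252995 × 10^-5 = 2.5280966 × 10^-5.

2.53 × 10^-5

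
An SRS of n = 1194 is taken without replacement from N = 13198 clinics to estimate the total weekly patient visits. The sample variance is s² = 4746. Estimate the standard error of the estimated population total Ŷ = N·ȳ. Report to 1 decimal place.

25094.5

Var(Ŷ) = N²·Var(ȳ) = N²·(1 − n/N)·s²/n.
f = 1194/13198 = 0.09046825; Var(ȳ) = 0.90953175·4746/1194 = 3.6152744.
Var(Ŷ) = 13198² · 3.6152744 = 6.2973454 × 10^8.
SE(Ŷ) = √(6.2973454 × 10^8) = 25094.5.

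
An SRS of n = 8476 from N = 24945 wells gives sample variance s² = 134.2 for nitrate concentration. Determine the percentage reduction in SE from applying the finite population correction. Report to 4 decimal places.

f = n/N = 8476/24945 = 0.33978753.
SE_no-fpc = √(s²/n) = 0.12582901; SE_fpc = √((1−f)s²/n) = 0.10224042.
Ratio = √(1−f) = 0.81253459. Reduction = 100·(1 − 0.81253459) = 18.7465%.

18.7465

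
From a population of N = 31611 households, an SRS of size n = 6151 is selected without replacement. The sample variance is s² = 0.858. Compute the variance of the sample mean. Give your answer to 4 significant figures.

Under SRS without replacement, Var(ȳ) = (1 − f)·s²/n with f = n/N = 6151/31611 = 0.19458416.
Var(ȳ) = (1 − 0.19458416)·0.858/6151 = 0.80541584·1.3948951 × 10^-4 = 1.1234706 × 10^-4.

1.123 × 10^-4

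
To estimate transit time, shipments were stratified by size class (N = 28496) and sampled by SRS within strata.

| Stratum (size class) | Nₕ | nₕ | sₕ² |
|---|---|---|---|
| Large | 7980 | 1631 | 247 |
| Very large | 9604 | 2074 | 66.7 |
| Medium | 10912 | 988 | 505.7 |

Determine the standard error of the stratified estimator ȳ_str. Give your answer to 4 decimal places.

Var(ȳ_str) = Σₕ Wₕ²(1 − fₕ)sₕ²/nₕ with Wₕ = Nₕ/N, N = 28496.
Large: Wₕ = 0.28003930; term = 0.28003930²·(1 − 0.20438596)·247/1631 = 0.0094489469.
Very large: Wₕ = 0.33702976; term = 0.33702976²·(1 − 0.21595169)·66.7/2074 = 0.0028641543.
Medium: Wₕ = 0.38293094; term = 0.38293094²·(1 − 0.09054252)·505.7/988 = 0.068258905.
Sum = 0.080572006.
SE = √(0.080572006) = 0.2839.

0.2839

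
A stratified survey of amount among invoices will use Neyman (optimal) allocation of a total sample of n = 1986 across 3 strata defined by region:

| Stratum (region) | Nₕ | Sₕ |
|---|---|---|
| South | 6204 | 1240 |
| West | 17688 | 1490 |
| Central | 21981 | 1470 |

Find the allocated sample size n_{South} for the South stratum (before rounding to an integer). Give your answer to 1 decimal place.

230.2

Neyman allocation: nₕ = n·NₕSₕ / Σⱼ NⱼSⱼ.
Σ NⱼSⱼ = 6204·1240 + 17688·1490 + 21981·1470 = 6.636015 × 10^7.
n_{South} = 1986·6204·1240 / (6.636015 × 10^7) = 230.2.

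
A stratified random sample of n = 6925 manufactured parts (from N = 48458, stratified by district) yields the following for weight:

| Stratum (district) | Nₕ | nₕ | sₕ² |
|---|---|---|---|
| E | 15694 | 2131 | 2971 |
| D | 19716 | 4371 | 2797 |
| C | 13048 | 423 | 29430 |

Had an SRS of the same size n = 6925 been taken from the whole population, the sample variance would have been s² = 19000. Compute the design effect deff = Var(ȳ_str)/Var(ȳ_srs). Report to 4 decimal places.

Var(ȳ_str) = Σ Wₕ²(1−fₕ)sₕ²/nₕ with Wₕ = Nₕ/48458:
  E: (15694/48458)²·(1−2131/15694)·2971/2131 = 0.12637979
  D: (19716/48458)²·(1−4371/19716)·2797/4371 = 0.082445393
  C: (13048/48458)²·(1−423/13048)·29430/423 = 4.8808365
  → Var(ȳ_str) = 5.0896617.
Var(ȳ_srs) = (1 − 6925/48458)·19000/6925 = 2.3515902.
deff = 5.0896617 / 2.3515902 = 2.1643.

2.1643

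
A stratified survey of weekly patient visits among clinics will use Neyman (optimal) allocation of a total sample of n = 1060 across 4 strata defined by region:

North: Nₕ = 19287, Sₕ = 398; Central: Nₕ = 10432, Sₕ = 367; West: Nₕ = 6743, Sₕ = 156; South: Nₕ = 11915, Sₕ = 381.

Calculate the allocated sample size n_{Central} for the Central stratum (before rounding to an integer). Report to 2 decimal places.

237.38

Neyman allocation: nₕ = n·NₕSₕ / Σⱼ NⱼSⱼ.
Σ NⱼSⱼ = 19287·398 + 10432·367 + 6743·156 + 11915·381 = 1.7096293 × 10^7.
n_{Central} = 1060·10432·367 / (1.7096293 × 10^7) = 237.38.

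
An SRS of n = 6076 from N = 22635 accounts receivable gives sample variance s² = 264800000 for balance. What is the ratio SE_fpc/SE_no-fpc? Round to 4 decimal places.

f = n/N = 6076/22635 = 0.26843384.
SE_no-fpc = √(s²/n) = 208.76136; SE_fpc = √((1−f)s²/n) = 178.55701.
Ratio = √(1−f) = 0.85531641.

0.8553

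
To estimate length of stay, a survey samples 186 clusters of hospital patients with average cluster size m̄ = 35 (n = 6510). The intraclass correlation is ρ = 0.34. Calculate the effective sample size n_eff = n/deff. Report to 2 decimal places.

deff = 1 + (35 − 1)·0.34 = 1 + 11.56 = 12.56.
n_eff = 6510 / 12.56 = 518.31.

518.31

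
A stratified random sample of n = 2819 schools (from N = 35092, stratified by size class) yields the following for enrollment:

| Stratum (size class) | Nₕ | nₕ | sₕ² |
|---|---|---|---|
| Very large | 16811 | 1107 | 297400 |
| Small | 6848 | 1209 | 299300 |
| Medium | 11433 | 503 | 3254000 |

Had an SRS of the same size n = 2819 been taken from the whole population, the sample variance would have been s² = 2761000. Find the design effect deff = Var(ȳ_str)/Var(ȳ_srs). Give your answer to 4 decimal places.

Var(ȳ_str) = Σ Wₕ²(1−fₕ)sₕ²/nₕ with Wₕ = Nₕ/35092:
  Very large: (16811/35092)²·(1−1107/16811)·297400/1107 = 57.59449
  Small: (6848/35092)²·(1−1209/6848)·299300/1209 = 7.7630078
  Medium: (11433/35092)²·(1−503/11433)·3254000/503 = 656.46819
  → Var(ȳ_str) = 721.82569.
Var(ȳ_srs) = (1 − 2819/35092)·2761000/2819 = 900.74643.
deff = 721.82569 / 900.74643 = 0.8014.

0.8014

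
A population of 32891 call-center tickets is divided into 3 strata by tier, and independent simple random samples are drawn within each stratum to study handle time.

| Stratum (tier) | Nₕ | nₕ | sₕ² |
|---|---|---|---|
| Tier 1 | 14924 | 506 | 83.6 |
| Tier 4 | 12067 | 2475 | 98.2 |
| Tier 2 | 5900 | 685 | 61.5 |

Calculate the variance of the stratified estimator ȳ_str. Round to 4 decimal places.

0.0397

Var(ȳ_str) = Σₕ Wₕ²(1 − fₕ)sₕ²/nₕ with Wₕ = Nₕ/N, N = 32891.
Tier 1: Wₕ = 0.45374114; term = 0.45374114²·(1 − 0.03390512)·83.6/506 = 0.032861839.
Tier 4: Wₕ = 0.36687848; term = 0.36687848²·(1 − 0.20510483)·98.2/2475 = 0.0042451263.
Tier 2: Wₕ = 0.17938038; term = 0.17938038²·(1 − 0.11610169)·61.5/685 = 0.002553505.
Sum = 0.03966047.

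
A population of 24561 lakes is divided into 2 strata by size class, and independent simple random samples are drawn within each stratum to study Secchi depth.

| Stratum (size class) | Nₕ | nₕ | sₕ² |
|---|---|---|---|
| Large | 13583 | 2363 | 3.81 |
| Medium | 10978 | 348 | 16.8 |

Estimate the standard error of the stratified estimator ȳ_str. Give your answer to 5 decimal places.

0.09872

Var(ȳ_str) = Σₕ Wₕ²(1 − fₕ)sₕ²/nₕ with Wₕ = Nₕ/N, N = 24561.
Large: Wₕ = 0.55303123; term = 0.55303123²·(1 − 0.17396746)·3.81/2363 = 4.0734062 × 10^-4.
Medium: Wₕ = 0.44696877; term = 0.44696877²·(1 − 0.03169976)·16.8/348 = 0.0093388723.
Sum = 0.0097462129.
SE = √(0.0097462129) = 0.09872.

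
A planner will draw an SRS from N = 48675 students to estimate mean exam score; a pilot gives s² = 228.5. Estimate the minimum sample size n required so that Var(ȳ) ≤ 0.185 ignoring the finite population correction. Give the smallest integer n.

Without fpc, n₀ = s²/D = 228.5/0.185 = 1235.1351.
Rounding up, n = 1236.

1236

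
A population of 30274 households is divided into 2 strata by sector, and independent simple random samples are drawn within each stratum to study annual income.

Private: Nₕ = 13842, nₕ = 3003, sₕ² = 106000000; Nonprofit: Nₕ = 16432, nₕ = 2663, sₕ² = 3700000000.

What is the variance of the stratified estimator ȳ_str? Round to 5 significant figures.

348770

Var(ȳ_str) = Σₕ Wₕ²(1 − fₕ)sₕ²/nₕ with Wₕ = Nₕ/N, N = 30274.
Private: Wₕ = 0.45722402; term = 0.45722402²·(1 − 0.21694842)·106000000/3003 = 5778.2853.
Nonprofit: Wₕ = 0.54277598; term = 0.54277598²·(1 − 0.16206183)·3700000000/2663 = 342991.83.
Sum = 348770.12.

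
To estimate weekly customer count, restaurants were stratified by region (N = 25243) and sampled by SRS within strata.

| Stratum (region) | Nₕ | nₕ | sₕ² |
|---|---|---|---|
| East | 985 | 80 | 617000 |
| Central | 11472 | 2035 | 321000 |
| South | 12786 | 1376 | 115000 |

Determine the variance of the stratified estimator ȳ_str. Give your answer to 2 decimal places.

56.72

Var(ȳ_str) = Σₕ Wₕ²(1 − fₕ)sₕ²/nₕ with Wₕ = Nₕ/N, N = 25243.
East: Wₕ = 0.03902072; term = 0.03902072²·(1 − 0.08121827)·617000/80 = 10.789419.
Central: Wₕ = 0.45446262; term = 0.45446262²·(1 − 0.17738842)·321000/2035 = 26.799814.
South: Wₕ = 0.50651666; term = 0.50651666²·(1 − 0.10761771)·115000/1376 = 19.134531.
Sum = 56.723764.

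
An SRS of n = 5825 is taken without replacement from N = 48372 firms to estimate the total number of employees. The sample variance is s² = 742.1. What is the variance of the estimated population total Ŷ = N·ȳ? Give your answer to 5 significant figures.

Var(Ŷ) = N²·Var(ȳ) = N²·(1 − n/N)·s²/n.
f = 5825/48372 = 0.12042090; Var(ȳ) = 0.87957910·742.1/5825 = 0.11205762.
Var(Ŷ) = 48372² · 0.11205762 = 2.6219807 × 10^8.

2.6220 × 10^8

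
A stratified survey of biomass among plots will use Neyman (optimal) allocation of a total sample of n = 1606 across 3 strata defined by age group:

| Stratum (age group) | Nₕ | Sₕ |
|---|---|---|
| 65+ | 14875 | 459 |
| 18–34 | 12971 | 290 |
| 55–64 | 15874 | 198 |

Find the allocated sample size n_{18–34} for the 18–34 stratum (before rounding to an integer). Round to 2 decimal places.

Neyman allocation: nₕ = n·NₕSₕ / Σⱼ NⱼSⱼ.
Σ NⱼSⱼ = 14875·459 + 12971·290 + 15874·198 = 1.3732267 × 10^7.
n_{18–34} = 1606·12971·290 / (1.3732267 × 10^7) = 439.92.

439.92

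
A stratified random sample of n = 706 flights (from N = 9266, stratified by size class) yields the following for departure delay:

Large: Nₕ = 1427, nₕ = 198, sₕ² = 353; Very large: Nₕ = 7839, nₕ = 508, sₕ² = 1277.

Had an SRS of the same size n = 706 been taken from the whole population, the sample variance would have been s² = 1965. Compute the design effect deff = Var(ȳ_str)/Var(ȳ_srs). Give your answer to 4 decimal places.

Var(ȳ_str) = Σ Wₕ²(1−fₕ)sₕ²/nₕ with Wₕ = Nₕ/9266:
  Large: (1427/9266)²·(1−198/1427)·353/198 = 0.036416716
  Very large: (7839/9266)²·(1−508/7839)·1277/508 = 1.6825442
  → Var(ȳ_str) = 1.7189609.
Var(ȳ_srs) = (1 − 706/9266)·1965/706 = 2.5712205.
deff = 1.7189609 / 2.5712205 = 0.6685.

0.6685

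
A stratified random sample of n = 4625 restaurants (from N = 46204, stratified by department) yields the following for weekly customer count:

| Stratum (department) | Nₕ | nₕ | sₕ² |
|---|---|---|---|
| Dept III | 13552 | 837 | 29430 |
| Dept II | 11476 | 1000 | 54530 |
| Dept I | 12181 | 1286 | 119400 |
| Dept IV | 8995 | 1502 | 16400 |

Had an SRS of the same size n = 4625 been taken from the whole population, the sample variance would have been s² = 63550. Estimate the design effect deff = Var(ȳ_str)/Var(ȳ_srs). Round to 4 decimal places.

0.9725

Var(ȳ_str) = Σ Wₕ²(1−fₕ)sₕ²/nₕ with Wₕ = Nₕ/46204:
  Dept III: (13552/46204)²·(1−837/13552)·29430/837 = 2.8380851
  Dept II: (11476/46204)²·(1−1000/11476)·54530/1000 = 3.0708767
  Dept I: (12181/46204)²·(1−1286/12181)·119400/1286 = 5.7718414
  Dept IV: (8995/46204)²·(1−1502/8995)·16400/1502 = 0.34472411
  → Var(ȳ_str) = 12.025527.
Var(ȳ_srs) = (1 − 4625/46204)·63550/4625 = 12.365118.
deff = 12.025527 / 12.365118 = 0.9725.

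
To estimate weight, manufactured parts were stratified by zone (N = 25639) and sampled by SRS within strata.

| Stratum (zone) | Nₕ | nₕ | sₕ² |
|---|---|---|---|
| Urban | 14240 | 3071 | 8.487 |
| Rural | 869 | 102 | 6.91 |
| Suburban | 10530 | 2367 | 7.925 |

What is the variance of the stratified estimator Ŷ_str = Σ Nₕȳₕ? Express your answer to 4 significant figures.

Var(Ŷ_str) = Σₕ Nₕ²(1 − fₕ)sₕ²/nₕ.
Urban: 14240²·(1 − 3071/14240)·8.487/3071 = 439540.27.
Rural: 869²·(1 − 102/869)·6.91/102 = 45153.666.
Suburban: 10530²·(1 − 2367/10530)·7.925/2367 = 287792.31.
Sum = 772486.25.

772500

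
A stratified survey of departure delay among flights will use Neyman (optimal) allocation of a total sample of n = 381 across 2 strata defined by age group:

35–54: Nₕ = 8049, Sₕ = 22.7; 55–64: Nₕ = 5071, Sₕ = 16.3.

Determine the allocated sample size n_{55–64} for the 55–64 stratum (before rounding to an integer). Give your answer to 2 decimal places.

118.67

Neyman allocation: nₕ = n·NₕSₕ / Σⱼ NⱼSⱼ.
Σ NⱼSⱼ = 8049·22.7 + 5071·16.3 = 265369.6.
n_{55–64} = 381·5071·16.3 / 265369.6 = 118.67.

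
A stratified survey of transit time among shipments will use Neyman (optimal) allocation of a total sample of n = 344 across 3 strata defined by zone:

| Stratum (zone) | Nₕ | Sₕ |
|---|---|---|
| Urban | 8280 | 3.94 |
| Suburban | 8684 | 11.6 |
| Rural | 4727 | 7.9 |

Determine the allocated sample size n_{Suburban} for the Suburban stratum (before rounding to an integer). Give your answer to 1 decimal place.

203.0

Neyman allocation: nₕ = n·NₕSₕ / Σⱼ NⱼSⱼ.
Σ NⱼSⱼ = 8280·3.94 + 8684·11.6 + 4727·7.9 = 170700.9.
n_{Suburban} = 344·8684·11.6 / 170700.9 = 203.0.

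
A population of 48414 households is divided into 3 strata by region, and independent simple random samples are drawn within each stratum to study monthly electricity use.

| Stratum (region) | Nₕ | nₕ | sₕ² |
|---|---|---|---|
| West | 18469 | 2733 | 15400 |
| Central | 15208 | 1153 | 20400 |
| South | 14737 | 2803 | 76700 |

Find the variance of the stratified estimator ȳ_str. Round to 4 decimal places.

Var(ȳ_str) = Σₕ Wₕ²(1 − fₕ)sₕ²/nₕ with Wₕ = Nₕ/N, N = 48414.
West: Wₕ = 0.38148056; term = 0.38148056²·(1 − 0.14797769)·15400/2733 = 0.69867771.
Central: Wₕ = 0.31412401; term = 0.31412401²·(1 − 0.07581536)·20400/1153 = 1.6134737.
South: Wₕ = 0.30439542; term = 0.30439542²·(1 − 0.19020153)·76700/2803 = 2.0531726.
Sum = 4.365324.

4.3653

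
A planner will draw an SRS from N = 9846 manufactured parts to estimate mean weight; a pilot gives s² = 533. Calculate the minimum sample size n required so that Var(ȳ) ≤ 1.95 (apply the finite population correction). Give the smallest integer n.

Without fpc, n₀ = s²/D = 533/1.95 = 273.3333.
With fpc, (1 − n/N)·s²/n ≤ D requires n ≥ n₀/(1 + n₀/N) = 273.3333/(1 + 273.3333/9846) = 265.9503.
Rounding up, n = 266.

266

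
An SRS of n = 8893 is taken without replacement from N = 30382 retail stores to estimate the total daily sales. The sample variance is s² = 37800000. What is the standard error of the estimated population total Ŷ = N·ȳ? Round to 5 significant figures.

1.6659 × 10^6

Var(Ŷ) = N²·Var(ȳ) = N²·(1 − n/N)·s²/n.
f = 8893/30382 = 0.29270621; Var(ȳ) = 0.70729379·37800000/8893 = 3006.3764.
Var(Ŷ) = 30382² · 3006.3764 = 2.7750836 × 10^12.
SE(Ŷ) = √(2.7750836 × 10^12) = 1.6659 × 10^6.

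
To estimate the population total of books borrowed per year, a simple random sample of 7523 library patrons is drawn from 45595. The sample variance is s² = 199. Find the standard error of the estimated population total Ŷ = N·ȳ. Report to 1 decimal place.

6776.3

Var(Ŷ) = N²·Var(ȳ) = N²·(1 − n/N)·s²/n.
f = 7523/45595 = 0.16499616; Var(ȳ) = 0.83500384·199/7523 = 0.0220877.
Var(Ŷ) = 45595² · 0.0220877 = 4.5918208 × 10^7.
SE(Ŷ) = √(4.5918208 × 10^7) = 6776.3.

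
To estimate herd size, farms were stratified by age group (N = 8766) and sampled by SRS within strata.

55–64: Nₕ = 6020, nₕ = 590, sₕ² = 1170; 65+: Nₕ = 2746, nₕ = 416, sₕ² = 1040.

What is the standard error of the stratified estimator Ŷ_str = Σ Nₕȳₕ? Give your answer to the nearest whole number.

8990

Var(Ŷ_str) = Σₕ Nₕ²(1 − fₕ)sₕ²/nₕ.
55–64: 6020²·(1 − 590/6020)·1170/590 = 6.4823156 × 10^7.
65+: 2746²·(1 − 416/2746)·1040/416 = 1.599545 × 10^7.
Sum = 8.0818606 × 10^7.
SE = √(8.0818606 × 10^7) = 8990.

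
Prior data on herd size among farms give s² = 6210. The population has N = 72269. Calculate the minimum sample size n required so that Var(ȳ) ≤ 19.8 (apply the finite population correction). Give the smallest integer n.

313

Without fpc, n₀ = s²/D = 6210/19.8 = 313.6364.
With fpc, (1 − n/N)·s²/n ≤ D requires n ≥ n₀/(1 + n₀/N) = 313.6364/(1 + 313.6364/72269) = 312.2811.
Rounding up, n = 313.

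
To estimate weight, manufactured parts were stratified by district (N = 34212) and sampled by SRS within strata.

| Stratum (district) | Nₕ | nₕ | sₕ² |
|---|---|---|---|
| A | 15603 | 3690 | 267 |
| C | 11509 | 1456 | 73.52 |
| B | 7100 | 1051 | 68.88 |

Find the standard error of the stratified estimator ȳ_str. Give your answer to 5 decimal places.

Var(ȳ_str) = Σₕ Wₕ²(1 − fₕ)sₕ²/nₕ with Wₕ = Nₕ/N, N = 34212.
A: Wₕ = 0.45606805; term = 0.45606805²·(1 − 0.23649298)·267/3690 = 0.011490984.
C: Wₕ = 0.33640243; term = 0.33640243²·(1 − 0.12650969)·73.52/1456 = 0.0049913781.
B: Wₕ = 0.20752952; term = 0.20752952²·(1 − 0.14802817)·68.88/1051 = 0.0024047804.
Sum = 0.018887143.
SE = √(0.018887143) = 0.13743.

0.13743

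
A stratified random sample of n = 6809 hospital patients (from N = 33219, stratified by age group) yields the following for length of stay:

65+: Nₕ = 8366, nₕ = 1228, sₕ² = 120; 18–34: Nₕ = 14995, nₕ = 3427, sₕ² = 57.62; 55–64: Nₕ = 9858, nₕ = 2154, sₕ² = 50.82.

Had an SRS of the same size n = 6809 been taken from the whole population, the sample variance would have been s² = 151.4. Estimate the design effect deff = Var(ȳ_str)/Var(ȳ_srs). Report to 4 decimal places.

Var(ȳ_str) = Σ Wₕ²(1−fₕ)sₕ²/nₕ with Wₕ = Nₕ/33219:
  65+: (8366/33219)²·(1−1228/8366)·120/1228 = 0.005288155
  18–34: (14995/33219)²·(1−3427/14995)·57.62/3427 = 0.0026429612
  55–64: (9858/33219)²·(1−2154/9858)·50.82/2154 = 0.0016237566
  → Var(ȳ_str) = 0.0095548728.
Var(ȳ_srs) = (1 − 6809/33219)·151.4/6809 = 0.017677644.
deff = 0.0095548728 / 0.017677644 = 0.5405.

0.5405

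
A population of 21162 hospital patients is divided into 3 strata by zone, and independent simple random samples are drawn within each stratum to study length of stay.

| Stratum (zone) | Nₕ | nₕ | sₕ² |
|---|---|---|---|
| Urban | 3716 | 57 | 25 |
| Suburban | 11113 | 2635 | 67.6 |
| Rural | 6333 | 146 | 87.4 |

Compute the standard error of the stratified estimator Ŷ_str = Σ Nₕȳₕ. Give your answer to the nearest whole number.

Var(Ŷ_str) = Σₕ Nₕ²(1 − fₕ)sₕ²/nₕ.
Urban: 3716²·(1 − 57/3716)·25/57 = 5.9635281 × 10^6.
Suburban: 11113²·(1 − 2635/11113)·67.6/2635 = 2.4170788 × 10^6.
Rural: 6333²·(1 − 146/6333)·87.4/146 = 2.3455688 × 10^7.
Sum = 3.1836295 × 10^7.
SE = √(3.1836295 × 10^7) = 5642.

5642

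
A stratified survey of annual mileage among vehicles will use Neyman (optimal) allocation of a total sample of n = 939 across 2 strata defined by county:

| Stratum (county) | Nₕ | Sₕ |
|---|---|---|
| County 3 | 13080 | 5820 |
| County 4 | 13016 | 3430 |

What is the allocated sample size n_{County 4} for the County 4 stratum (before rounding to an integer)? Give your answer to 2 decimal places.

Neyman allocation: nₕ = n·NₕSₕ / Σⱼ NⱼSⱼ.
Σ NⱼSⱼ = 13080·5820 + 13016·3430 = 1.2077048 × 10^8.
n_{County 4} = 939·13016·3430 / (1.2077048 × 10^8) = 347.12.

347.12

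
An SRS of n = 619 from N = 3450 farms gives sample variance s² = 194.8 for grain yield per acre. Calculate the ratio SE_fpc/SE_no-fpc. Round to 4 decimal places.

f = n/N = 619/3450 = 0.17942029.
SE_no-fpc = √(s²/n) = 0.56098229; SE_fpc = √((1−f)s²/n) = 0.5081706.
Ratio = √(1−f) = 0.90585855.

0.9059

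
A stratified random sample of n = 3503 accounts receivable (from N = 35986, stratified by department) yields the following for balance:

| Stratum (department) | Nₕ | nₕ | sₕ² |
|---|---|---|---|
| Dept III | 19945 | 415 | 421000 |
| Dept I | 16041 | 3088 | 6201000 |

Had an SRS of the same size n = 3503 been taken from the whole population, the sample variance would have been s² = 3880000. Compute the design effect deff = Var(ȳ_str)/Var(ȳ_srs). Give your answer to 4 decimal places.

Var(ȳ_str) = Σ Wₕ²(1−fₕ)sₕ²/nₕ with Wₕ = Nₕ/35986:
  Dept III: (19945/35986)²·(1−415/19945)·421000/415 = 305.1428
  Dept I: (16041/35986)²·(1−3088/16041)·6201000/3088 = 322.19522
  → Var(ȳ_str) = 627.33802.
Var(ȳ_srs) = (1 − 3503/35986)·3880000/3503 = 999.80233.
deff = 627.33802 / 999.80233 = 0.6275.

0.6275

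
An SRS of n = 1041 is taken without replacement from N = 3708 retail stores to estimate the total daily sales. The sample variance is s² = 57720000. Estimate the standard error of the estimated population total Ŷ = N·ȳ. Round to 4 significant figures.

Var(Ŷ) = N²·Var(ȳ) = N²·(1 − n/N)·s²/n.
f = 1041/3708 = 0.28074434; Var(ȳ) = 0.71925566·57720000/1041 = 39880.343.
Var(Ŷ) = 3708² · 39880.343 = 5.4832536 × 10^11.
SE(Ŷ) = √(5.4832536 × 10^11) = 740500.

740500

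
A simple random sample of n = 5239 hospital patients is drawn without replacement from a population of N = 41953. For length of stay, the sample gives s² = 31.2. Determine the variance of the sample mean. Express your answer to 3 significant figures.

0.00521

Under SRS without replacement, Var(ȳ) = (1 − f)·s²/n with f = n/N = 5239/41953 = 0.12487784.
Var(ȳ) = (1 − 0.12487784)·31.2/5239 = 0.87512216·0.005955335 = 0.0052116456.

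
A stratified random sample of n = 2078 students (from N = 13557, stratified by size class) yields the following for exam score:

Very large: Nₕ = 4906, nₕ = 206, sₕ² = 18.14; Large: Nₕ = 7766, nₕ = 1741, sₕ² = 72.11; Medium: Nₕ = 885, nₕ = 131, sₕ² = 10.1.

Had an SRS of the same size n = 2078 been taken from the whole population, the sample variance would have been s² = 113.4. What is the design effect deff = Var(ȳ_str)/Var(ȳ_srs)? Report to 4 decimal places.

0.4733

Var(ȳ_str) = Σ Wₕ²(1−fₕ)sₕ²/nₕ with Wₕ = Nₕ/13557:
  Very large: (4906/13557)²·(1−206/4906)·18.14/206 = 0.011047608
  Large: (7766/13557)²·(1−1741/7766)·72.11/1741 = 0.010544451
  Medium: (885/13557)²·(1−131/885)·10.1/131 = 2.799223 × 10^-4
  → Var(ȳ_str) = 0.021871981.
Var(ȳ_srs) = (1 − 2078/13557)·113.4/2078 = 0.046207021.
deff = 0.021871981 / 0.046207021 = 0.4733.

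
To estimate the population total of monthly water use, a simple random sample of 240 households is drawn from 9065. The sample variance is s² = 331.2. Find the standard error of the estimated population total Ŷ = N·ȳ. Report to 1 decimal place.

10507.1

Var(Ŷ) = N²·Var(ȳ) = N²·(1 − n/N)·s²/n.
f = 240/9065 = 0.02647546; Var(ȳ) = 0.97352454·331.2/240 = 1.3434639.
Var(Ŷ) = 9065² · 1.3434639 = 1.103981 × 10^8.
SE(Ŷ) = √(1.103981 × 10^8) = 10507.1.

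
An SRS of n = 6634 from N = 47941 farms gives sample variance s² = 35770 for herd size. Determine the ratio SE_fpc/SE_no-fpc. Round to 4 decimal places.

f = n/N = 6634/47941 = 0.13837842.
SE_no-fpc = √(s²/n) = 2.3220509; SE_fpc = √((1−f)s²/n) = 2.1554106.
Ratio = √(1−f) = 0.92823573.

0.9282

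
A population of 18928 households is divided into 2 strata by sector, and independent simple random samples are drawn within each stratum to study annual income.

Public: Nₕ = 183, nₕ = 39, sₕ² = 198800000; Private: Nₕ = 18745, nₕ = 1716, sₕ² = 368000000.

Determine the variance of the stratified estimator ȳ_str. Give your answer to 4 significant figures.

191400

Var(ȳ_str) = Σₕ Wₕ²(1 − fₕ)sₕ²/nₕ with Wₕ = Nₕ/N, N = 18928.
Public: Wₕ = 0.00966822; term = 0.00966822²·(1 − 0.21311475)·198800000/39 = 374.93493.
Private: Wₕ = 0.99033178; term = 0.99033178²·(1 − 0.09154441)·368000000/1716 = 191071.39.
Sum = 191446.32.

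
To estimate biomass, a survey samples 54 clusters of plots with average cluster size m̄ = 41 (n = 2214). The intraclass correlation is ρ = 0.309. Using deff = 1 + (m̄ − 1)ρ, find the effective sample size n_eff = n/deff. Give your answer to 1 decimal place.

deff = 1 + (41 − 1)·0.309 = 1 + 12.36 = 13.36.
n_eff = 2214 / 13.36 = 165.7.

165.7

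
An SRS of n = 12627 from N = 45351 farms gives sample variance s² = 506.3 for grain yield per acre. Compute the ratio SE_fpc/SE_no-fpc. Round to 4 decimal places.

0.8495

f = n/N = 12627/45351 = 0.27842826.
SE_no-fpc = √(s²/n) = 0.2002414; SE_fpc = √((1−f)s²/n) = 0.17009582.
Ratio = √(1−f) = 0.84945379.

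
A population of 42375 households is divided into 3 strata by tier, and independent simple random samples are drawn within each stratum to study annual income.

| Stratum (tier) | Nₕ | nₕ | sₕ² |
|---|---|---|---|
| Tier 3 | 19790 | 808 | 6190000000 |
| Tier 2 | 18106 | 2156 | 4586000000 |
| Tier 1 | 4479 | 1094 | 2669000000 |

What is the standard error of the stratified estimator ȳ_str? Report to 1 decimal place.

1401.9

Var(ȳ_str) = Σₕ Wₕ²(1 − fₕ)sₕ²/nₕ with Wₕ = Nₕ/N, N = 42375.
Tier 3: Wₕ = 0.46702065; term = 0.46702065²·(1 − 0.04082870)·6190000000/808 = 1.602683 × 10^6.
Tier 2: Wₕ = 0.42728024; term = 0.42728024²·(1 − 0.11907655)·4586000000/2156 = 342096.85.
Tier 1: Wₕ = 0.10569912; term = 0.10569912²·(1 − 0.24425095)·2669000000/1094 = 20599.257.
Sum = 1.9653791 × 10^6.
SE = √(1.9653791 × 10^6) = 1401.9.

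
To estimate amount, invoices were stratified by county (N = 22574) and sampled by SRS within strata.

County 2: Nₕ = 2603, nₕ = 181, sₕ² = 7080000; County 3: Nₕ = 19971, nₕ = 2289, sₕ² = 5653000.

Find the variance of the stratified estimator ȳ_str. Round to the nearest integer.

2195

Var(ȳ_str) = Σₕ Wₕ²(1 − fₕ)sₕ²/nₕ with Wₕ = Nₕ/N, N = 22574.
County 2: Wₕ = 0.11530965; term = 0.11530965²·(1 − 0.06953515)·7080000/181 = 483.93379.
County 3: Wₕ = 0.88469035; term = 0.88469035²·(1 − 0.11461619)·5653000/2289 = 1711.3835.
Sum = 2195.3173.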